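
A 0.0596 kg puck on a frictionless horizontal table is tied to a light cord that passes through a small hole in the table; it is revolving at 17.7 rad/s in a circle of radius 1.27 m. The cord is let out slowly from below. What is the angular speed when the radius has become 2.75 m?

No torque about the axis ⇒ m r₁² ω₁ = m r₂² ω₂.
ω₂ = ω₁ (r₁/r₂)² = (17.7)(1.27/2.75)² = 3.775 rad/s.

ω₂ ≈ 3.77 rad/s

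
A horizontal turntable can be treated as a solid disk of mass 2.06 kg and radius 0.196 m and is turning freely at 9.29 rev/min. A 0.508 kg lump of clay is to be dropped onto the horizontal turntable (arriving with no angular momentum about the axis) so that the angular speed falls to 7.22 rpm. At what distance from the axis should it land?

r ≈ 0.149 m

The added mass arrives with no angular momentum about the axis, and any external torque about the axis is negligible, so the system's angular momentum is conserved.
I_p = ½(2.06)(0.196)² = 0.03957 kg·m².
I_p ω_i = (I_p + m r²) ω_f ⇒ m r² = I_p(ω_i/ω_f − 1) = 0.03957(9.29/7.22 − 1) = 0.01134 kg·m².
r = √(0.01134/0.508) = 0.1494 m.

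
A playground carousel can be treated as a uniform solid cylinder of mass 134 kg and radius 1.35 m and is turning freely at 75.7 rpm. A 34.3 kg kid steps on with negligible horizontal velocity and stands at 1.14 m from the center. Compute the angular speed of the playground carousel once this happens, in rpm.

The added mass arrives with no angular momentum about the center, and any external torque about the center is negligible, so the system's angular momentum is conserved.
I_p = ½(134)(1.35)² = 122.1 kg·m².
Added inertia Σmr² = (34.3)(1.14)² = 44.58 kg·m²; I_f = 122.1 + 44.58 = 166.7 kg·m².
ω_f = I_p ω_i / I_f = (122.1)(75.7) / 166.7 = 55.46 rpm.

ω_f ≈ 55.5 rpm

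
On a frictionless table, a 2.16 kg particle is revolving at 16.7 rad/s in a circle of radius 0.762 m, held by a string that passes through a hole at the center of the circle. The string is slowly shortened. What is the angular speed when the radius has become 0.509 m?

No torque about the axis ⇒ m r₁² ω₁ = m r₂² ω₂.
ω₂ = ω₁ (r₁/r₂)² = (16.7)(0.762/0.509)² = 37.43 rad/s.

ω₂ ≈ 37.4 rad/s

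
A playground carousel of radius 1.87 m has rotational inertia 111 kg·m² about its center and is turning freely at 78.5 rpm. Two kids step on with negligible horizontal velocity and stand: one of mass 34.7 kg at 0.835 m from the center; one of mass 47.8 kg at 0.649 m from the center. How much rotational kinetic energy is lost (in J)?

energy lost ≈ 1070 J

The added mass arrives with no angular momentum about the center, and any external torque about the center is negligible, so the system's angular momentum is conserved.
Added inertia Σmr² = (34.7)(0.835)² + (47.8)(0.649)² = 44.33 kg·m²; I_f = 111.0 + 44.33 = 155.3 kg·m².
ω_f = I_p ω_i / I_f = (111.0)(78.5) / 155.3 = 56.10 rpm.
KE_i = ½(111.0)(8.221 rad/s)² = 3751 J; KE_f = ½(155.3)(5.875)² = 2680 J.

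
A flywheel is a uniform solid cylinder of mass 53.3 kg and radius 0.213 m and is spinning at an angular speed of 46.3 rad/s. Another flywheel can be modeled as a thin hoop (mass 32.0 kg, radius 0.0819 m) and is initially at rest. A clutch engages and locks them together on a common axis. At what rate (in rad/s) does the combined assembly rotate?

The coupling torques are internal; angular momentum about the shared axis is conserved.
Moments of inertia: I_A = ½(53.3)(0.213)² = 1.209 kg·m²; I_B = (32.0)(0.0819)² = 0.2146 kg·m².
Taking A's sense as positive: L = (1.209)(46.3) = 55.98 kg·m²·rad/s.
Combined I = 1.209 + 0.2146 = 1.424 kg·m².
ω_f = L / I = 55.98 / 1.424 = 39.32 rad/s.

|ω_f| ≈ 39.3 rad/s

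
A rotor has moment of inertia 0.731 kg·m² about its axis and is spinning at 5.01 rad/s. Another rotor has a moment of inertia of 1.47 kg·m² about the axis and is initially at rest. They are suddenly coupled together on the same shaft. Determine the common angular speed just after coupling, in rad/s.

The coupling torques are internal; angular momentum about the shared axis is conserved.
Taking A's sense as positive: L = (0.7310)(5.01) = 3.662 kg·m²·rad/s.
Combined I = 0.7310 + 1.470 = 2.201 kg·m².
ω_f = L / I = 3.662 / 2.201 = 1.664 rad/s.

|ω_f| ≈ 1.66 rad/s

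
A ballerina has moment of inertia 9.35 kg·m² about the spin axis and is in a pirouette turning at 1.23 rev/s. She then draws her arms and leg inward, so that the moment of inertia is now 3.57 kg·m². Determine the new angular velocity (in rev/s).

ω₂ ≈ 3.22 rev/s

With no external torque about the axis, L is conserved: I₁ω₁ = I₂ω₂.
ω₂ = I₁ω₁ / I₂ = (9.350)(1.23 rev/s) / (3.570) = 3.221 rev/s.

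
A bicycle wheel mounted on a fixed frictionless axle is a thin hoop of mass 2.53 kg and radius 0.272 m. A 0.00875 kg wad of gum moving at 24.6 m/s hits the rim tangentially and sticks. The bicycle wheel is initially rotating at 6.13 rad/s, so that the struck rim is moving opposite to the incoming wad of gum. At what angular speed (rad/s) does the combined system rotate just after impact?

About the axle the impulsive forces during the collision are internal, so angular momentum about that axis is conserved.
I_p = (2.53)(0.272)² = 0.1872 kg·m². Taking the sense of the wad of gum's angular momentum as positive, L_{wad} = m v R = (0.00875)(24.6)(0.272) = 0.05855 kg·m²/s.
L_i = −I_p ω_p + m v R = −(0.1872)(6.13) + 0.05855 = -1.089 kg·m²/s.
After sticking, I_f = I_p + m R² = 0.1872 + (0.00875)(0.272)² = 0.1878 kg·m².
ω_f = L_i / I_f = -1.089 / 0.1878 = -5.797 rad/s.

|ω_f| ≈ 5.80 rad/s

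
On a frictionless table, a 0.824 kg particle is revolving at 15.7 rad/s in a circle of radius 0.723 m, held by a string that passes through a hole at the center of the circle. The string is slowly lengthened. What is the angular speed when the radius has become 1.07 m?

No torque about the axis ⇒ m r₁² ω₁ = m r₂² ω₂.
ω₂ = ω₁ (r₁/r₂)² = (15.7)(0.723/1.07)² = 7.168 rad/s.

ω₂ ≈ 7.17 rad/s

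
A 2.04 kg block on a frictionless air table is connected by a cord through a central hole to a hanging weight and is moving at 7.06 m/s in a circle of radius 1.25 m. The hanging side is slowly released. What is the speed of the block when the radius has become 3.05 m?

Central (radial) force ⇒ zero torque about the center ⇒ m v r is constant.
v₂ = v₁ r₁ / r₂ = (7.06)(1.25) / (3.05) = 2.893 m/s.

v₂ ≈ 2.89 m/s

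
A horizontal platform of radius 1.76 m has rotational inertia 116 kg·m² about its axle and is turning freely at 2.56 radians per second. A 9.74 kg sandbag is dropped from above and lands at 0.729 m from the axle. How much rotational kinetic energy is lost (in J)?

energy lost ≈ 16.2 J

The added mass arrives with no angular momentum about the axle, and any external torque about the axle is negligible, so the system's angular momentum is conserved.
Added inertia Σmr² = (9.74)(0.729)² = 5.176 kg·m²; I_f = 116.0 + 5.176 = 121.2 kg·m².
ω_f = I_p ω_i / I_f = (116.0)(2.56) / 121.2 = 2.451 rad/s.
KE_i = ½(116.0)(2.560 rad/s)² = 380.1 J; KE_f = ½(121.2)(2.451)² = 363.9 J.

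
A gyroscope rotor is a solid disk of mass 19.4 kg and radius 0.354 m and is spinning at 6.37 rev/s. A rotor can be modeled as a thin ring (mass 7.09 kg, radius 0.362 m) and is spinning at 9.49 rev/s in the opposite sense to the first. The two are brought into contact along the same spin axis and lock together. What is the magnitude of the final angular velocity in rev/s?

|ω_f| ≈ 0.501 rev/s

No external torque acts about the common axis, so total angular momentum is conserved.
Moments of inertia: I_A = ½(19.4)(0.354)² = 1.216 kg·m²; I_B = (7.09)(0.362)² = 0.9291 kg·m².
Taking A's sense as positive: L = (1.216)(6.37) − (0.9291)(9.49) = -1.074 kg·m²·rev/s.
Combined I = 1.216 + 0.9291 = 2.145 kg·m².
ω_f = L / I = -1.074 / 2.145 = -0.5008 rev/s.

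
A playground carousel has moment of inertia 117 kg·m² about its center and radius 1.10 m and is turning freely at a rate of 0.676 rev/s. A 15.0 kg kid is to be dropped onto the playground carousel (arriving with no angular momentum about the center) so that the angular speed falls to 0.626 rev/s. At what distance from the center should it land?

The added mass arrives with no angular momentum about the center, and any external torque about the center is negligible, so the system's angular momentum is conserved.
I_p ω_i = (I_p + m r²) ω_f ⇒ m r² = I_p(ω_i/ω_f − 1) = 117.0(0.676/0.626 − 1) = 9.345 kg·m².
r = √(9.345/15.0) = 0.7893 m.

r ≈ 0.789 m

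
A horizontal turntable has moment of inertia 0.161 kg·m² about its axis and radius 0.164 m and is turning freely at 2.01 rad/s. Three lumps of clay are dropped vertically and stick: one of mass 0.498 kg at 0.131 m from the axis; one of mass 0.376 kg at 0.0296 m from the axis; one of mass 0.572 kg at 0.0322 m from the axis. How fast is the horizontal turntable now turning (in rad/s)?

The added mass arrives with no angular momentum about the axis, and any external torque about the axis is negligible, so the system's angular momentum is conserved.
Added inertia Σmr² = (0.498)(0.131)² + (0.376)(0.0296)² + (0.572)(0.0322)² = 0.009469 kg·m²; I_f = 0.1610 + 0.009469 = 0.1705 kg·m².
ω_f = I_p ω_i / I_f = (0.1610)(2.01) / 0.1705 = 1.898 rad/s.

ω_f ≈ 1.90 rad/s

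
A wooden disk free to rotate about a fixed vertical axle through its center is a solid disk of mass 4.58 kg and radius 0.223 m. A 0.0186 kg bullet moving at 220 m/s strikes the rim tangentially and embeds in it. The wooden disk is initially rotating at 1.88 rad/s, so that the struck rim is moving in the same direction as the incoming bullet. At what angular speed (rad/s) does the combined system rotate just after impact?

|ω_f| ≈ 9.81 rad/s

The axle reaction passes through the axle and exerts no torque about it; angular momentum about the axle is conserved through the impact.
I_p = ½(4.58)(0.223)² = 0.1139 kg·m². Taking the sense of the bullet's angular momentum as positive, L_{bullet} = m v R = (0.0186)(220)(0.223) = 0.9125 kg·m²/s.
L_i = +I_p ω_p + m v R = +(0.1139)(1.88) + 0.9125 = 1.127 kg·m²/s.
After sticking, I_f = I_p + m R² = 0.1139 + (0.0186)(0.223)² = 0.1148 kg·m².
ω_f = L_i / I_f = 1.127 / 0.1148 = 9.813 rad/s.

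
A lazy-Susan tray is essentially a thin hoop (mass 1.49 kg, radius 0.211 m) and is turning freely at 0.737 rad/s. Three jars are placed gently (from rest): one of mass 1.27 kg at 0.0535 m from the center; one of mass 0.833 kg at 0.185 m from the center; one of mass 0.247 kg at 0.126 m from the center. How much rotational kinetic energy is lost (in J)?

energy lost ≈ 0.00635 J

The added mass arrives with no angular momentum about the center, and any external torque about the center is negligible, so the system's angular momentum is conserved.
I_p = (1.49)(0.211)² = 0.06634 kg·m².
Added inertia Σmr² = (1.27)(0.0535)² + (0.833)(0.185)² + (0.247)(0.126)² = 0.03607 kg·m²; I_f = 0.06634 + 0.03607 = 0.1024 kg·m².
ω_f = I_p ω_i / I_f = (0.06634)(0.737) / 0.1024 = 0.4774 rad/s.
KE_i = ½(0.06634)(0.7370 rad/s)² = 0.01802 J; KE_f = ½(0.1024)(0.4774)² = 0.01167 J.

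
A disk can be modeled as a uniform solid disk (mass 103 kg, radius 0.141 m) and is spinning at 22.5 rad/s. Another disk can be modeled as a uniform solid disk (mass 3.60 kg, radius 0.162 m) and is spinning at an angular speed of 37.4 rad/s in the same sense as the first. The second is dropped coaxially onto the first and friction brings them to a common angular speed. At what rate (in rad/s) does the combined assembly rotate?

|ω_f| ≈ 23.2 rad/s

No external torque acts about the common axis, so total angular momentum is conserved.
Moments of inertia: I_A = ½(103)(0.141)² = 1.024 kg·m²; I_B = ½(3.60)(0.162)² = 0.04724 kg·m².
Taking A's sense as positive: L = (1.024)(22.5) + (0.04724)(37.4) = 24.80 kg·m²·rad/s.
Combined I = 1.024 + 0.04724 = 1.071 kg·m².
ω_f = L / I = 24.80 / 1.071 = 23.16 rad/s.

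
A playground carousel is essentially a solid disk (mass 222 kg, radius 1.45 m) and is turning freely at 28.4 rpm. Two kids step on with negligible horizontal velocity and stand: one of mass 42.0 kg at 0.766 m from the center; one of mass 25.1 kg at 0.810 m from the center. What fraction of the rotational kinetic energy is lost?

The added mass arrives with no angular momentum about the center, and any external torque about the center is negligible, so the system's angular momentum is conserved.
I_p = ½(222)(1.45)² = 233.4 kg·m².
Added inertia Σmr² = (42.0)(0.766)² + (25.1)(0.810)² = 41.11 kg·m²; I_f = 233.4 + 41.11 = 274.5 kg·m².
ω_f = I_p ω_i / I_f = (233.4)(28.4) / 274.5 = 24.15 rpm.
KE_i = ½(233.4)(2.974 rad/s)² = 1032 J; KE_f = ½(274.5)(2.529)² = 877.5 J.
Fraction lost = 0.1498.

fraction ≈ 0.150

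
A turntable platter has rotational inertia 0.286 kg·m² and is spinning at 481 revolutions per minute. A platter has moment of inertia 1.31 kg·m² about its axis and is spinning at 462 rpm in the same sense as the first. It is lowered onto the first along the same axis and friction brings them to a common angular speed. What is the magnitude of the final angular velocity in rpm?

|ω_f| ≈ 465 rpm

The coupling torques are internal; angular momentum about the shared axis is conserved.
Taking A's sense as positive: L = (0.2860)(481) + (1.310)(462) = 742.8 kg·m²·rpm.
Combined I = 0.2860 + 1.310 = 1.596 kg·m².
ω_f = L / I = 742.8 / 1.596 = 465.4 rpm.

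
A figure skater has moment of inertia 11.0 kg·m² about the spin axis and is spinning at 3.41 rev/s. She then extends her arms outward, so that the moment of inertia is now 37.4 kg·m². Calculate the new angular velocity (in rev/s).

ω₂ ≈ 1.00 rev/s

Angular momentum about the spin axis is conserved since the torque about it is zero.
ω₂ = I₁ω₁ / I₂ = (11.00)(3.41 rev/s) / (37.40) = 1.003 rev/s.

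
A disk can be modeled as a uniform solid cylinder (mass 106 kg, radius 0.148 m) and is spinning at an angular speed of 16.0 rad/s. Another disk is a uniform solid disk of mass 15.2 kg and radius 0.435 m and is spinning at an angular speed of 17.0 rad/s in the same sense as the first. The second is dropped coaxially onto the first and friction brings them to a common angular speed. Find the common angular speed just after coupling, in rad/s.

|ω_f| ≈ 16.6 rad/s

The coupling torques are internal; angular momentum about the shared axis is conserved.
Moments of inertia: I_A = ½(106)(0.148)² = 1.161 kg·m²; I_B = ½(15.2)(0.435)² = 1.438 kg·m².
Taking A's sense as positive: L = (1.161)(16.0) + (1.438)(17.0) = 43.02 kg·m²·rad/s.
Combined I = 1.161 + 1.438 = 2.599 kg·m².
ω_f = L / I = 43.02 / 2.599 = 16.55 rad/s.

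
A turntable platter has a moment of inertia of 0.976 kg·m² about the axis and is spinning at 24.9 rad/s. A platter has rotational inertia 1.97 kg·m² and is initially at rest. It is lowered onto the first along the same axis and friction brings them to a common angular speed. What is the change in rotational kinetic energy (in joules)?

No external torque acts about the common axis, so total angular momentum is conserved.
Taking A's sense as positive: L = (0.9760)(24.9) = 24.30 kg·m²·rad/s.
Combined I = 0.9760 + 1.970 = 2.946 kg·m².
ω_f = L / I = 24.30 / 2.946 = 8.249 rad/s.
KE_i = ½ΣIω² = 302.6 J; KE_f = ½(2.946)(8.249)² = 100.2 J.

ΔKE ≈ -202 J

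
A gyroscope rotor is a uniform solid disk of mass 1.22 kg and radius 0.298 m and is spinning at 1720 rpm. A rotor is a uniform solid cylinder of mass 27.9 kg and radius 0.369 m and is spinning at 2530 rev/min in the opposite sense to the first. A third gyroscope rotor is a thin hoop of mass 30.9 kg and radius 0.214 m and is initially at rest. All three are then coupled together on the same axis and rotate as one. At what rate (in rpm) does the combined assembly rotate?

|ω_f| ≈ 1400 rpm

The coupling torques are internal; angular momentum about the shared axis is conserved.
Moments of inertia: I_A = ½(1.22)(0.298)² = 0.05417 kg·m²; I_B = ½(27.9)(0.369)² = 1.899 kg·m²; I_C = (30.9)(0.214)² = 1.415 kg·m².
Taking A's sense as positive: L = (0.05417)(1720) − (1.899)(2530) = -4712 kg·m²·rpm.
Combined I = 0.05417 + 1.899 + 1.415 = 3.369 kg·m².
ω_f = L / I = -4712 / 3.369 = -1399 rpm.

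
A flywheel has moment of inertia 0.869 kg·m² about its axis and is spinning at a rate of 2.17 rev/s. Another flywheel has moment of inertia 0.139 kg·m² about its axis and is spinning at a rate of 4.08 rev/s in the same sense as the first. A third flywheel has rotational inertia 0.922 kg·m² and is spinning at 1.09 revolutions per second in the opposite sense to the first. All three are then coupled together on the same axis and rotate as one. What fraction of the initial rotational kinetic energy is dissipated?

No external torque acts about the common axis, so total angular momentum is conserved.
Taking A's sense as positive: L = (0.8690)(2.17) + (0.1390)(4.08) − (0.9220)(1.09) = 1.448 kg·m²·rev/s.
Combined I = 0.8690 + 0.1390 + 0.9220 = 1.930 kg·m².
ω_f = L / I = 1.448 / 1.930 = 0.7502 rev/s.
KE_i = ½ΣIω² = 148.1 J; KE_f = ½(1.930)(4.714)² = 21.44 J.
Fraction dissipated = (KE_i − KE_f)/KE_i = 0.8552.

fraction ≈ 0.855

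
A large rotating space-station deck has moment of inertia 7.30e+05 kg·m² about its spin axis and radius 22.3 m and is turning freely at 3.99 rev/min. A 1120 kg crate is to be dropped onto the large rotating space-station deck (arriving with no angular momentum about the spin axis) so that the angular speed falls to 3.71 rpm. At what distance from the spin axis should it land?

No external torque acts about the spin axis; L_before = L_after.
I_p ω_i = (I_p + m r²) ω_f ⇒ m r² = I_p(ω_i/ω_f − 1) = 7.300e+05(3.99/3.71 − 1) = 55090 kg·m².
r = √(55090/1120) = 7.014 m.

r ≈ 7.01 m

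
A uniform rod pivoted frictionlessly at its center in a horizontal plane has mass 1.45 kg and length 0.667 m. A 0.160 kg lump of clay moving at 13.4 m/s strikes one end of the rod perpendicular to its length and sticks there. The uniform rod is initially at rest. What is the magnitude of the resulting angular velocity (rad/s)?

|ω_f| ≈ 9.99 rad/s

About the pivot the impulsive forces during the collision are internal, so angular momentum about that axis is conserved.
I_p = (1/12)(1.45)(0.667)² = 0.05376 kg·m². Taking the sense of the lump of clay's angular momentum as positive, L_{lump} = m v R = (0.160)(13.4)(0.667/2) = 0.7150 kg·m²/s.
L_i = 0 + 0.7150 = 0.7150 kg·m²/s.
After sticking, I_f = I_p + m R² = 0.05376 + (0.160)(0.667/2)² = 0.07155 kg·m².
ω_f = L_i / I_f = 0.7150 / 0.07155 = 9.993 rad/s.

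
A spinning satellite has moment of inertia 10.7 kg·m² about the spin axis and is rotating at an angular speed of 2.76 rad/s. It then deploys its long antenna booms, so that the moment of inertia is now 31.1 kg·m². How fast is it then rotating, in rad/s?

ω₂ ≈ 0.950 rad/s

Angular momentum about the spin axis is conserved since the torque about it is zero.
ω₂ = I₁ω₁ / I₂ = (10.70)(2.76 rad/s) / (31.10) = 0.9496 rad/s.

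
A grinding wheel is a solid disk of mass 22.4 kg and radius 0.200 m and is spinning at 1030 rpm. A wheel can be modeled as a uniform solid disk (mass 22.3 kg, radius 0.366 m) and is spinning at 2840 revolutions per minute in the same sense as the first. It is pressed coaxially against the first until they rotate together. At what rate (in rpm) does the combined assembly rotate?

|ω_f| ≈ 2420 rpm

The coupling torques are internal; angular momentum about the shared axis is conserved.
Moments of inertia: I_A = ½(22.4)(0.200)² = 0.4480 kg·m²; I_B = ½(22.3)(0.366)² = 1.494 kg·m².
Taking A's sense as positive: L = (0.4480)(1030) + (1.494)(2840) = 4703 kg·m²·rpm.
Combined I = 0.4480 + 1.494 = 1.942 kg·m².
ω_f = L / I = 4703 / 1.942 = 2422 rpm.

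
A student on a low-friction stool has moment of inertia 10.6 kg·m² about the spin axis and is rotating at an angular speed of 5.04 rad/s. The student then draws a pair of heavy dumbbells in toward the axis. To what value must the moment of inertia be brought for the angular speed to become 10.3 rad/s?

No external torque acts about the spin axis, so angular momentum is conserved.
I₂ = I₁ω₁ / ω₂ = (10.6)(5.04) / (10.3) = 5.187 kg·m².

I₂ ≈ 5.19 kg·m²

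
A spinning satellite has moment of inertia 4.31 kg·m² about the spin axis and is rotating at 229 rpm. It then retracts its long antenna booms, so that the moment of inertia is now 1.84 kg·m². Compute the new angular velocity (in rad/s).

ω₂ ≈ 56.2 rad/s

Angular momentum about the spin axis is conserved since the torque about it is zero.
ω₂ = I₁ω₁ / I₂ = (4.310)(229 rpm) / (1.840) = 536.4 rpm = 56.17 rad/s.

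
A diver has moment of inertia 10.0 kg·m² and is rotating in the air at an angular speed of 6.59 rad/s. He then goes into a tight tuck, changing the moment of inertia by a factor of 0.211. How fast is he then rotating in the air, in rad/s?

No external torque acts about the spin axis, so angular momentum is conserved.
I₂ = 0.211 × 10.0 = 2.110 kg·m².
ω₂ = I₁ω₁ / I₂ = (10.00)(6.59 rad/s) / (2.110) = 31.23 rad/s.

ω₂ ≈ 31.2 rad/s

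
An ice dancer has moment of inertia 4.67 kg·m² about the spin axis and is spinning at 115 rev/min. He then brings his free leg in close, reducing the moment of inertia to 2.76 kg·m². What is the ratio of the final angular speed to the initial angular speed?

ω₂/ω₁ ≈ 1.69

Angular momentum about the spin axis is conserved since the torque about it is zero.
ω₂/ω₁ = I₁/I₂ = 4.670 / 2.760 = 1.692.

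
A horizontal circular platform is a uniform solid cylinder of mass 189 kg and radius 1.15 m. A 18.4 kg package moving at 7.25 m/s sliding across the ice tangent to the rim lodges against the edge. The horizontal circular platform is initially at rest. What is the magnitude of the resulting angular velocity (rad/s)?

About the central axle the impulsive forces during the collision are internal, so angular momentum about that axis is conserved.
I_p = ½(189)(1.15)² = 125.0 kg·m². Taking the sense of the package's angular momentum as positive, L_{package} = m v R = (18.4)(7.25)(1.15) = 153.4 kg·m²/s.
L_i = 0 + 153.4 = 153.4 kg·m²/s.
After sticking, I_f = I_p + m R² = 125.0 + (18.4)(1.15)² = 149.3 kg·m².
ω_f = L_i / I_f = 153.4 / 149.3 = 1.027 rad/s.

|ω_f| ≈ 1.03 rad/s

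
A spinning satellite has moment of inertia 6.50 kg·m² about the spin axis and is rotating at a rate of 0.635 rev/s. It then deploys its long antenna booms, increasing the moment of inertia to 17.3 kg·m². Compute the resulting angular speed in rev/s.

ω₂ ≈ 0.239 rev/s

No external torque acts about the spin axis, so angular momentum is conserved.
ω₂ = I₁ω₁ / I₂ = (6.500)(0.635 rev/s) / (17.30) = 0.2386 rev/s.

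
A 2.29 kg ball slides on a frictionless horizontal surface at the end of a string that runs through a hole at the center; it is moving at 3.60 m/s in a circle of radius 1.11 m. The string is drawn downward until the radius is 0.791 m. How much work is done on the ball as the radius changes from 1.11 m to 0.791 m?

The only horizontal force on the mass is along the cord (radial), so it exerts no torque about the hole and angular momentum m v r is conserved.
v₂ = v₁ r₁ / r₂ = (3.60)(1.11) / (0.791) = 5.052 m/s.
W = ΔKE = ½m(v₂² − v₁²) = 14.38 J.

W ≈ 14.4 J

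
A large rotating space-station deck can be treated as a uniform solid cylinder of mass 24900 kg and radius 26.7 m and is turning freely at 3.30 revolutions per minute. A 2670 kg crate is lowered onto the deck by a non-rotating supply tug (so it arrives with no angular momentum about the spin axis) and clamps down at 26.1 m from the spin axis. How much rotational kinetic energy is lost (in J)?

energy lost ≈ 90100 J

No external torque acts about the spin axis; L_before = L_after.
I_p = ½(24900)(26.7)² = 8.875e+06 kg·m².
Added inertia Σmr² = (2670)(26.1)² = 1.819e+06 kg·m²; I_f = 8.875e+06 + 1.819e+06 = 1.069e+07 kg·m².
ω_f = I_p ω_i / I_f = (8.875e+06)(3.30) / 1.069e+07 = 2.739 rpm.
KE_i = ½(8.875e+06)(0.3456 rad/s)² = 5.300e+05 J; KE_f = ½(1.069e+07)(0.2868)² = 4.398e+05 J.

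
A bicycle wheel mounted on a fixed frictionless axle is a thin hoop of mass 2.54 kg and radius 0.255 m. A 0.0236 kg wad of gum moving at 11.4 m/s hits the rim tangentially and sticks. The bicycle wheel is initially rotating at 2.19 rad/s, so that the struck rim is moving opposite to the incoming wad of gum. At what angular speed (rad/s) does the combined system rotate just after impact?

About the axle the impulsive forces during the collision are internal, so angular momentum about that axis is conserved.
I_p = (2.54)(0.255)² = 0.1652 kg·m². Taking the sense of the wad of gum's angular momentum as positive, L_{wad} = m v R = (0.0236)(11.4)(0.255) = 0.06861 kg·m²/s.
L_i = −I_p ω_p + m v R = −(0.1652)(2.19) + 0.06861 = -0.2931 kg·m²/s.
After sticking, I_f = I_p + m R² = 0.1652 + (0.0236)(0.255)² = 0.1667 kg·m².
ω_f = L_i / I_f = -0.2931 / 0.1667 = -1.758 rad/s.

|ω_f| ≈ 1.76 rad/s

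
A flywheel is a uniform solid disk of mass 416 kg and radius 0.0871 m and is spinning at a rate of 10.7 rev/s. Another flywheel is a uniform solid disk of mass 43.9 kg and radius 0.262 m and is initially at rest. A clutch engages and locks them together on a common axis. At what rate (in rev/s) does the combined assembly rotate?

|ω_f| ≈ 5.47 rev/s

No external torque acts about the common axis, so total angular momentum is conserved.
Moments of inertia: I_A = ½(416)(0.0871)² = 1.578 kg·m²; I_B = ½(43.9)(0.262)² = 1.507 kg·m².
Taking A's sense as positive: L = (1.578)(10.7) = 16.88 kg·m²·rev/s.
Combined I = 1.578 + 1.507 = 3.085 kg·m².
ω_f = L / I = 16.88 / 3.085 = 5.474 rev/s.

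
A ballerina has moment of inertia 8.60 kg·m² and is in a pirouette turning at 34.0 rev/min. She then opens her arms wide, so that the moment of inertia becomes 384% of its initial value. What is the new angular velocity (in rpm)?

ω₂ ≈ 8.85 rpm

No external torque acts about the spin axis, so angular momentum is conserved.
I₂ = 3.84 × 8.60 = 33.02 kg·m².
ω₂ = I₁ω₁ / I₂ = (8.600)(34.0 rpm) / (33.02) = 8.854 rpm.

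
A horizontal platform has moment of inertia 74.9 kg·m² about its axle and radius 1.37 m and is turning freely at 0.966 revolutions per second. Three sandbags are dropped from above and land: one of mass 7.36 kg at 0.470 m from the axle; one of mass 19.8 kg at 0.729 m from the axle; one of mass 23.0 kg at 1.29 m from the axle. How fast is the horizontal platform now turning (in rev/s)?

No external torque acts about the axle; L_before = L_after.
Added inertia Σmr² = (7.36)(0.470)² + (19.8)(0.729)² + (23.0)(1.29)² = 50.42 kg·m²; I_f = 74.90 + 50.42 = 125.3 kg·m².
ω_f = I_p ω_i / I_f = (74.90)(0.966) / 125.3 = 0.5773 rev/s.

ω_f ≈ 0.577 rev/s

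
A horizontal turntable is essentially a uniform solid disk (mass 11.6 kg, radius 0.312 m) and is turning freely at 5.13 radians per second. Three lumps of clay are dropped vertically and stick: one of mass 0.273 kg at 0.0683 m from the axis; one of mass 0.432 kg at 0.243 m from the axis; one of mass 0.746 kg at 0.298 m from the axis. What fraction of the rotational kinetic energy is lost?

The added mass arrives with no angular momentum about the axis, and any external torque about the axis is negligible, so the system's angular momentum is conserved.
I_p = ½(11.6)(0.312)² = 0.5646 kg·m².
Added inertia Σmr² = (0.273)(0.0683)² + (0.432)(0.243)² + (0.746)(0.298)² = 0.09303 kg·m²; I_f = 0.5646 + 0.09303 = 0.6576 kg·m².
ω_f = I_p ω_i / I_f = (0.5646)(5.13) / 0.6576 = 4.404 rad/s.
KE_i = ½(0.5646)(5.130 rad/s)² = 7.429 J; KE_f = ½(0.6576)(4.404)² = 6.378 J.
Fraction lost = 0.1415.

fraction ≈ 0.141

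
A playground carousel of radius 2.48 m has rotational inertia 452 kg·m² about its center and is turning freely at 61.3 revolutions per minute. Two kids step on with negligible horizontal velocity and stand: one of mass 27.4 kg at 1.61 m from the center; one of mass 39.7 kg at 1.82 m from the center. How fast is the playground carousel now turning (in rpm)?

ω_f ≈ 42.3 rpm

No external torque acts about the center; L_before = L_after.
Added inertia Σmr² = (27.4)(1.61)² + (39.7)(1.82)² = 202.5 kg·m²; I_f = 452.0 + 202.5 = 654.5 kg·m².
ω_f = I_p ω_i / I_f = (452.0)(61.3) / 654.5 = 42.33 rpm.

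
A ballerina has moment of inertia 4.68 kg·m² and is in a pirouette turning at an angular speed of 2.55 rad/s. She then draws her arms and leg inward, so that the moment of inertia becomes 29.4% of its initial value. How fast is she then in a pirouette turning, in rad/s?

ω₂ ≈ 8.67 rad/s

With no external torque about the axis, L is conserved: I₁ω₁ = I₂ω₂.
I₂ = 0.294 × 4.68 = 1.376 kg·m².
ω₂ = I₁ω₁ / I₂ = (4.680)(2.55 rad/s) / (1.376) = 8.673 rad/s.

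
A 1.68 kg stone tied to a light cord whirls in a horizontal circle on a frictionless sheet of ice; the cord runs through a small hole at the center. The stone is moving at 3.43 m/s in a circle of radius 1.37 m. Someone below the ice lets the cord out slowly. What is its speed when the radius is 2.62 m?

v₂ ≈ 1.79 m/s

The only horizontal force on the mass is along the cord (radial), so it exerts no torque about the hole and angular momentum m v r is conserved.
v₂ = v₁ r₁ / r₂ = (3.43)(1.37) / (2.62) = 1.794 m/s.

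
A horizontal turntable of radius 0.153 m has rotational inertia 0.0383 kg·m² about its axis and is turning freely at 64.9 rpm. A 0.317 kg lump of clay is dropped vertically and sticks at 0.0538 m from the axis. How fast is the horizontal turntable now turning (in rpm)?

ω_f ≈ 63.4 rpm

The added mass arrives with no angular momentum about the axis, and any external torque about the axis is negligible, so the system's angular momentum is conserved.
Added inertia Σmr² = (0.317)(0.0538)² = 0.0009175 kg·m²; I_f = 0.03830 + 0.0009175 = 0.03922 kg·m².
ω_f = I_p ω_i / I_f = (0.03830)(64.9) / 0.03922 = 63.38 rpm.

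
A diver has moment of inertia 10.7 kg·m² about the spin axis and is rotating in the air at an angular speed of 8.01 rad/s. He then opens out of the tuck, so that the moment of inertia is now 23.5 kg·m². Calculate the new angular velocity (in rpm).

ω₂ ≈ 34.8 rpm

With no external torque about the axis, L is conserved: I₁ω₁ = I₂ω₂.
ω₂ = I₁ω₁ / I₂ = (10.70)(8.01 rad/s) / (23.50) = 3.647 rad/s = 34.83 rpm.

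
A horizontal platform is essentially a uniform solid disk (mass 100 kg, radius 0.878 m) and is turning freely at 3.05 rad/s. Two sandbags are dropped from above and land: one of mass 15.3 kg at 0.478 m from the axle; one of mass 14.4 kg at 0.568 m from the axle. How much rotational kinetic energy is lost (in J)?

The added mass arrives with no angular momentum about the axle, and any external torque about the axle is negligible, so the system's angular momentum is conserved.
I_p = ½(100)(0.878)² = 38.54 kg·m².
Added inertia Σmr² = (15.3)(0.478)² + (14.4)(0.568)² = 8.142 kg·m²; I_f = 38.54 + 8.142 = 46.69 kg·m².
ω_f = I_p ω_i / I_f = (38.54)(3.05) / 46.69 = 2.518 rad/s.
KE_i = ½(38.54)(3.050 rad/s)² = 179.3 J; KE_f = ½(46.69)(2.518)² = 148.0 J.

energy lost ≈ 31.3 J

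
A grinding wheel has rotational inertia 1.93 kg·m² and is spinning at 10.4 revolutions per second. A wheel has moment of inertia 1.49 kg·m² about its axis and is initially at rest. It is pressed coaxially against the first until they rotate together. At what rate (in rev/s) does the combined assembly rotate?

No external torque acts about the common axis, so total angular momentum is conserved.
Taking A's sense as positive: L = (1.930)(10.4) = 20.07 kg·m²·rev/s.
Combined I = 1.930 + 1.490 = 3.420 kg·m².
ω_f = L / I = 20.07 / 3.420 = 5.869 rev/s.

|ω_f| ≈ 5.87 rev/s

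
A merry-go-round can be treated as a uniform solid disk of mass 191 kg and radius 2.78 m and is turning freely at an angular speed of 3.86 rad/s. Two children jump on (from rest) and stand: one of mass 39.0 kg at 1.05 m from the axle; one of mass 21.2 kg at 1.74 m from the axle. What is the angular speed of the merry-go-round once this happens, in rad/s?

The added mass arrives with no angular momentum about the axle, and any external torque about the axle is negligible, so the system's angular momentum is conserved.
I_p = ½(191)(2.78)² = 738.1 kg·m².
Added inertia Σmr² = (39.0)(1.05)² + (21.2)(1.74)² = 107.2 kg·m²; I_f = 738.1 + 107.2 = 845.2 kg·m².
ω_f = I_p ω_i / I_f = (738.1)(3.86) / 845.2 = 3.371 rad/s.

ω_f ≈ 3.37 rad/s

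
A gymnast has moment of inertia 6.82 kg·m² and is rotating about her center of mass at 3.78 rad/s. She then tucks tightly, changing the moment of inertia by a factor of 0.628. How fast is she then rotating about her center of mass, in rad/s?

With no external torque about the axis, L is conserved: I₁ω₁ = I₂ω₂.
I₂ = 0.628 × 6.82 = 4.283 kg·m².
ω₂ = I₁ω₁ / I₂ = (6.820)(3.78 rad/s) / (4.283) = 6.019 rad/s.

ω₂ ≈ 6.02 rad/s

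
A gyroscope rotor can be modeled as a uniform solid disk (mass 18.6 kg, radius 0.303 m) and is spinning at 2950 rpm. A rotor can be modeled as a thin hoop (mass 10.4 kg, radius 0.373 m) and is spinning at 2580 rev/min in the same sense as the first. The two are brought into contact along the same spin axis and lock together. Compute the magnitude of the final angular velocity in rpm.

|ω_f| ≈ 2720 rpm

The coupling torques are internal; angular momentum about the shared axis is conserved.
Moments of inertia: I_A = ½(18.6)(0.303)² = 0.8538 kg·m²; I_B = (10.4)(0.373)² = 1.447 kg·m².
Taking A's sense as positive: L = (0.8538)(2950) + (1.447)(2580) = 6252 kg·m²·rpm.
Combined I = 0.8538 + 1.447 = 2.301 kg·m².
ω_f = L / I = 6252 / 2.301 = 2717 rpm.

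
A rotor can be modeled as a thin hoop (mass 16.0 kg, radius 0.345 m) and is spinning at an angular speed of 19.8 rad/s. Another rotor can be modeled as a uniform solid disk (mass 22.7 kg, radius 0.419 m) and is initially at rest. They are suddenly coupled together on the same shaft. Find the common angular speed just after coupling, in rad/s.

|ω_f| ≈ 9.68 rad/s

No external torque acts about the common axis, so total angular momentum is conserved.
Moments of inertia: I_A = (16.0)(0.345)² = 1.904 kg·m²; I_B = ½(22.7)(0.419)² = 1.993 kg·m².
Taking A's sense as positive: L = (1.904)(19.8) = 37.71 kg·m²·rad/s.
Combined I = 1.904 + 1.993 = 3.897 kg·m².
ω_f = L / I = 37.71 / 3.897 = 9.676 rad/s.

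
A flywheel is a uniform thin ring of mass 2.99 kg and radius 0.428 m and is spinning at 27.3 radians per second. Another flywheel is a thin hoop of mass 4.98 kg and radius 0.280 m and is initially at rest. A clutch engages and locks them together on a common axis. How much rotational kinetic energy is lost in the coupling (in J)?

ΔKE lost ≈ 84.9 J

The coupling torques are internal; angular momentum about the shared axis is conserved.
Moments of inertia: I_A = (2.99)(0.428)² = 0.5477 kg·m²; I_B = (4.98)(0.280)² = 0.3904 kg·m².
Taking A's sense as positive: L = (0.5477)(27.3) = 14.95 kg·m²·rad/s.
Combined I = 0.5477 + 0.3904 = 0.9382 kg·m².
ω_f = L / I = 14.95 / 0.9382 = 15.94 rad/s.
KE_i = ½ΣIω² = 204.1 J; KE_f = ½(0.9382)(15.94)² = 119.2 J.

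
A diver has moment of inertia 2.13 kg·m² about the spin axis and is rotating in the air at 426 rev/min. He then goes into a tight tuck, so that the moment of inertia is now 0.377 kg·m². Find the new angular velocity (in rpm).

ω₂ ≈ 2410 rpm

With no external torque about the axis, L is conserved: I₁ω₁ = I₂ω₂.
ω₂ = I₁ω₁ / I₂ = (2.130)(426 rpm) / (0.3770) = 2407 rpm.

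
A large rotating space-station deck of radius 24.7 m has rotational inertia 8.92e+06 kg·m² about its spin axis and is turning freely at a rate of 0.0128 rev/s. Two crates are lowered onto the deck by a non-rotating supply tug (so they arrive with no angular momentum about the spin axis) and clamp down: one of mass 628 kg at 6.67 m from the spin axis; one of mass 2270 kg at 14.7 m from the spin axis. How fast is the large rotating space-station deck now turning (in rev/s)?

ω_f ≈ 0.0121 rev/s

The added mass arrives with no angular momentum about the spin axis, and any external torque about the spin axis is negligible, so the system's angular momentum is conserved.
Added inertia Σmr² = (628)(6.67)² + (2270)(14.7)² = 5.185e+05 kg·m²; I_f = 8.920e+06 + 5.185e+05 = 9.438e+06 kg·m².
ω_f = I_p ω_i / I_f = (8.920e+06)(0.0128) / 9.438e+06 = 0.01210 rev/s.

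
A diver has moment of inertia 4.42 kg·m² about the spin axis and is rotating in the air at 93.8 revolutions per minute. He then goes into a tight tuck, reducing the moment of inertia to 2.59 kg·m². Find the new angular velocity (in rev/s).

ω₂ ≈ 2.67 rev/s

Angular momentum about the spin axis is conserved since the torque about it is zero.
ω₂ = I₁ω₁ / I₂ = (4.420)(93.8 rpm) / (2.590) = 160.1 rpm = 2.668 rev/s.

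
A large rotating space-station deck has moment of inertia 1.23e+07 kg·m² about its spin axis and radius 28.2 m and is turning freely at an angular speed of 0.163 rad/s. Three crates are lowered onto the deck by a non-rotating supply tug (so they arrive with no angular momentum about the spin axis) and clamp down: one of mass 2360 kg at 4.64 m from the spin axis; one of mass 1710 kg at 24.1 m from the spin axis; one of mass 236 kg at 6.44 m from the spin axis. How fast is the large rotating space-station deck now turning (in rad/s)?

No external torque acts about the spin axis; L_before = L_after.
Added inertia Σmr² = (2360)(4.64)² + (1710)(24.1)² + (236)(6.44)² = 1.054e+06 kg·m²; I_f = 1.230e+07 + 1.054e+06 = 1.335e+07 kg·m².
ω_f = I_p ω_i / I_f = (1.230e+07)(0.163) / 1.335e+07 = 0.1501 rad/s.

ω_f ≈ 0.150 rad/s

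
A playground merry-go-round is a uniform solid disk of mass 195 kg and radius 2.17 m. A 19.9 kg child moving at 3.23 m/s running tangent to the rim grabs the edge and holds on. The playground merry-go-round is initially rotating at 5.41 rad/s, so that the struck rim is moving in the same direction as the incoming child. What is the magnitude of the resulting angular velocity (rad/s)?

The axle reaction passes through the axle and exerts no torque about it; angular momentum about the axle is conserved through the impact.
I_p = ½(195)(2.17)² = 459.1 kg·m². Taking the sense of the child's angular momentum as positive, L_{child} = m v R = (19.9)(3.23)(2.17) = 139.5 kg·m²/s.
L_i = +I_p ω_p + m v R = +(459.1)(5.41) + 139.5 = 2623 kg·m²/s.
After sticking, I_f = I_p + m R² = 459.1 + (19.9)(2.17)² = 552.8 kg·m².
ω_f = L_i / I_f = 2623 / 552.8 = 4.745 rad/s.

|ω_f| ≈ 4.75 rad/s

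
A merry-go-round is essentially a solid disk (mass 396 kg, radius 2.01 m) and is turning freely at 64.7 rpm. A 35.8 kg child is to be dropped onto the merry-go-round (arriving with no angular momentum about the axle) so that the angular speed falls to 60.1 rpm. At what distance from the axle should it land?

No external torque acts about the axle; L_before = L_after.
I_p = ½(396)(2.01)² = 799.9 kg·m².
I_p ω_i = (I_p + m r²) ω_f ⇒ m r² = I_p(ω_i/ω_f − 1) = 799.9(64.7/60.1 − 1) = 61.23 kg·m².
r = √(61.23/35.8) = 1.308 m.

r ≈ 1.31 m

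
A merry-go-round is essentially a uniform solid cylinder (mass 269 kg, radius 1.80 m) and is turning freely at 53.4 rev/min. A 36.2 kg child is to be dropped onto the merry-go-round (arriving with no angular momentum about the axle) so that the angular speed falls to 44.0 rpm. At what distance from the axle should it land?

r ≈ 1.60 m

The added mass arrives with no angular momentum about the axle, and any external torque about the axle is negligible, so the system's angular momentum is conserved.
I_p = ½(269)(1.80)² = 435.8 kg·m².
I_p ω_i = (I_p + m r²) ω_f ⇒ m r² = I_p(ω_i/ω_f − 1) = 435.8(53.4/44.0 − 1) = 93.10 kg·m².
r = √(93.10/36.2) = 1.604 m.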